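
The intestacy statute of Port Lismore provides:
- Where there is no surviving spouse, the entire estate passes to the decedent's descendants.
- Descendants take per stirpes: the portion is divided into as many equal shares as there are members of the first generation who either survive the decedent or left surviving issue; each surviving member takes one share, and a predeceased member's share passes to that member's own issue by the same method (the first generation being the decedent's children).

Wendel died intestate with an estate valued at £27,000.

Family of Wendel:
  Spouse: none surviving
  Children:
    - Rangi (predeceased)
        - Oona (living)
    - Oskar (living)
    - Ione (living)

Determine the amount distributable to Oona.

Oona receives £9,000.

The entire £27,000 passes to the descendants.
That amount (£27,000) is divided into 3 shares of £9,000: Oskar and Ione each take £9,000; Rangi's £9,000 share passes to Rangi's issue.
Rangi's share (£9,000) passes entirely to Oona.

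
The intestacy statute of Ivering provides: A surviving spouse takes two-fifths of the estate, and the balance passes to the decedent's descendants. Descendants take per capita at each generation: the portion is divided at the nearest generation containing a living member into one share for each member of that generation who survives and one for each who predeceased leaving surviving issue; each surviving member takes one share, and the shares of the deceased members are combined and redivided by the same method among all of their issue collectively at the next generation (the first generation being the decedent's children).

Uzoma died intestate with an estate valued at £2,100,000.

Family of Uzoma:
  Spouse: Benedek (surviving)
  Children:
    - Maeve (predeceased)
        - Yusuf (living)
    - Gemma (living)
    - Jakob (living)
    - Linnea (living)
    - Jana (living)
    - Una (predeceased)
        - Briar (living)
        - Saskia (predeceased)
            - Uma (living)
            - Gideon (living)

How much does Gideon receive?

Benedek takes two-fifths of £2,100,000 = £840,000. The remaining £1,260,000 passes to the descendants.
The descendants' portion (£1,260,000) is divided at the children's generation into 6 shares of £210,000. Gemma, Jakob, Linnea, and Jana each take £210,000. The 2 shares of the deceased (Maeve and Una) are combined into a pool of £420,000.
That pool (£420,000) is divided at the grandchildren's generation into 3 shares of £140,000. Yusuf and Briar each take £140,000. The remaining share for the deceased Saskia (£140,000) is carried to the next generation.
That pool (£140,000) is divided at the great-grandchildren's generation equally among Uma and Gideon: £70,000 each.

Gideon receives £70,000.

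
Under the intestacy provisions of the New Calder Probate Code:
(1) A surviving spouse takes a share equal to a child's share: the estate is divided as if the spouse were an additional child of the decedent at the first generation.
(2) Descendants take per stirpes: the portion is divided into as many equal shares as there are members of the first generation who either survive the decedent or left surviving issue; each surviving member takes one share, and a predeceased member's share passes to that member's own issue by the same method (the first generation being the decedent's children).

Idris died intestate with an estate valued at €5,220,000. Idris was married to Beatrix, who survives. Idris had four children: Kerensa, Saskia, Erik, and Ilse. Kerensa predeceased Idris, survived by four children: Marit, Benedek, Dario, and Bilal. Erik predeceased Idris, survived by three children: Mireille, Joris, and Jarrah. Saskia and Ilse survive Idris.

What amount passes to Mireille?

Mireille receives €348,000.

The spouse counts as an additional share at the children's level, so there are 5 primary shares of €1,044,000. Beatrix takes one such share (€1,044,000).
The children's combined portion (€4,176,000) is divided into 4 shares of €1,044,000: Saskia and Ilse each take €1,044,000; Kerensa's €1,044,000 share passes to Kerensa's issue; Erik's €1,044,000 share passes to Erik's issue.
Kerensa's share (€1,044,000) is divided into 4 shares of €261,000: Marit, Benedek, Dario, and Bilal each take €261,000.
Erik's share (€1,044,000) is divided into 3 shares of €348,000: Mireille, Joris, and Jarrah each take €348,000.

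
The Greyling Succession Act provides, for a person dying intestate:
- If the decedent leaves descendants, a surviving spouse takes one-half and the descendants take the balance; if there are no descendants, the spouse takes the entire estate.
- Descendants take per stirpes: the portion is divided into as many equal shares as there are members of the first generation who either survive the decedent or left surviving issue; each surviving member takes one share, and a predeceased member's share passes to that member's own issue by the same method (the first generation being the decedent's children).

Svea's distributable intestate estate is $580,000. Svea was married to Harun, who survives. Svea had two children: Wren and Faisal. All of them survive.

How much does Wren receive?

Wren receives $145,000.

Harun takes one-half of $580,000 = $290,000. The remaining $290,000 passes to the descendants.
The descendants' portion ($290,000) is divided into 2 shares of $145,000: Wren and Faisal each take $145,000.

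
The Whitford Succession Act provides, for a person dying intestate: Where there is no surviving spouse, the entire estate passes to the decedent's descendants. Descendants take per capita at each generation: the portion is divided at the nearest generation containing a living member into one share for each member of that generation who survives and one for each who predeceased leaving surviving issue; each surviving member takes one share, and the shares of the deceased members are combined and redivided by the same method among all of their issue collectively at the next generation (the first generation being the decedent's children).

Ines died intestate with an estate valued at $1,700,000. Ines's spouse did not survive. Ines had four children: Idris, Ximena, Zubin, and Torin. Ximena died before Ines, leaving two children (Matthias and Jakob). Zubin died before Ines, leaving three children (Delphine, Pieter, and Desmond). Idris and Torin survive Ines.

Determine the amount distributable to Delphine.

The entire $1,700,000 passes to the descendants.
That amount ($1,700,000) is divided at the children's generation into 4 shares of $425,000. Idris and Torin each take $425,000. The 2 shares of the deceased (Ximena and Zubin) are combined into a pool of $850,000.
That pool ($850,000) is divided at the grandchildren's generation equally among Matthias, Jakob, Delphine, Pieter, and Desmond: $170,000 each.

Delphine receives $170,000.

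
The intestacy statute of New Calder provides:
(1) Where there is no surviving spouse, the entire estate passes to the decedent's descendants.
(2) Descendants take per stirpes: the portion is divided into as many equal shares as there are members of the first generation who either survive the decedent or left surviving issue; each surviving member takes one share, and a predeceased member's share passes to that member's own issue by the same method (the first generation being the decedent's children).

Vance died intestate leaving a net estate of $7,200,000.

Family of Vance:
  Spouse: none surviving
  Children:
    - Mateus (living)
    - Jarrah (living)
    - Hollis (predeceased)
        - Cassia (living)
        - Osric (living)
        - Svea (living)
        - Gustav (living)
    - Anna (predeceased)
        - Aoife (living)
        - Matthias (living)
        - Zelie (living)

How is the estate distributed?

The entire $7,200,000 passes to the descendants.
That amount ($7,200,000) is divided into 4 shares of $1,800,000: Mateus and Jarrah each take $1,800,000; Hollis's $1,800,000 share passes to Hollis's issue; Anna's $1,800,000 share passes to Anna's issue.
Hollis's share ($1,800,000) is divided into 4 shares of $450,000: Cassia, Osric, Svea, and Gustav each take $450,000.
Anna's share ($1,800,000) is divided into 3 shares of $600,000: Aoife, Matthias, and Zelie each take $600,000.

Mateus: $1,800,000; Jarrah: $1,800,000; Cassia: $450,000; Osric: $450,000; Svea: $450,000; Gustav: $450,000; Aoife: $600,000; Matthias: $600,000; Zelie: $600,000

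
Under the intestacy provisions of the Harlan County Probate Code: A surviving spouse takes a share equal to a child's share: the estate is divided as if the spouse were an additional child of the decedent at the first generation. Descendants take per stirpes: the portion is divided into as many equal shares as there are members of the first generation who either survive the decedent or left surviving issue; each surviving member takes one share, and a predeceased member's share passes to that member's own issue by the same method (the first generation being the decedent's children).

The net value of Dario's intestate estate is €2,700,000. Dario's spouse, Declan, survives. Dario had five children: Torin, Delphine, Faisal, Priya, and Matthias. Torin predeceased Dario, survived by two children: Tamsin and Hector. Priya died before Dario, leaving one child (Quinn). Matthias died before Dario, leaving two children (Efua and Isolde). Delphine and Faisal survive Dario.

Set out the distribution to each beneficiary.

The spouse counts as an additional share at the children's level, so there are 6 primary shares of €450,000. Declan takes one such share (€450,000).
The children's combined portion (€2,250,000) is divided into 5 shares of €450,000: Delphine and Faisal each take €450,000; Torin's €450,000 share passes to Torin's issue; Priya's €450,000 share passes to Priya's issue; Matthias's €450,000 share passes to Matthias's issue.
Torin's share (€450,000) is divided into 2 shares of €225,000: Tamsin and Hector each take €225,000.
Priya's share (€450,000) passes entirely to Quinn.
Matthias's share (€450,000) is divided into 2 shares of €225,000: Efua and Isolde each take €225,000.

Declan: €450,000; Tamsin: €225,000; Hector: €225,000; Delphine: €450,000; Faisal: €450,000; Quinn: €450,000; Efua: €225,000; Isolde: €225,000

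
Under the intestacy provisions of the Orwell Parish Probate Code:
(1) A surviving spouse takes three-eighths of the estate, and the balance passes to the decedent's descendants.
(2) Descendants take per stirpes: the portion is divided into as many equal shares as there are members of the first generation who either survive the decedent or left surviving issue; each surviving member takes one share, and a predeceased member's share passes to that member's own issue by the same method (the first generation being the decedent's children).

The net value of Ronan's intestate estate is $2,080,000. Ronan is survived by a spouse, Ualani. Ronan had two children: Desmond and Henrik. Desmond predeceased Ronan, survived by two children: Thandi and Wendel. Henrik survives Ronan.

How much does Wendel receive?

Ualani takes three-eighths of $2,080,000 = $780,000. The remaining $1,300,000 passes to the descendants.
The descendants' portion ($1,300,000) is divided into 2 shares of $650,000: Henrik takes $650,000; Desmond's $650,000 share passes to Desmond's issue.
Desmond's share ($650,000) is divided into 2 shares of $325,000: Thandi and Wendel each take $325,000.

Wendel receives $325,000.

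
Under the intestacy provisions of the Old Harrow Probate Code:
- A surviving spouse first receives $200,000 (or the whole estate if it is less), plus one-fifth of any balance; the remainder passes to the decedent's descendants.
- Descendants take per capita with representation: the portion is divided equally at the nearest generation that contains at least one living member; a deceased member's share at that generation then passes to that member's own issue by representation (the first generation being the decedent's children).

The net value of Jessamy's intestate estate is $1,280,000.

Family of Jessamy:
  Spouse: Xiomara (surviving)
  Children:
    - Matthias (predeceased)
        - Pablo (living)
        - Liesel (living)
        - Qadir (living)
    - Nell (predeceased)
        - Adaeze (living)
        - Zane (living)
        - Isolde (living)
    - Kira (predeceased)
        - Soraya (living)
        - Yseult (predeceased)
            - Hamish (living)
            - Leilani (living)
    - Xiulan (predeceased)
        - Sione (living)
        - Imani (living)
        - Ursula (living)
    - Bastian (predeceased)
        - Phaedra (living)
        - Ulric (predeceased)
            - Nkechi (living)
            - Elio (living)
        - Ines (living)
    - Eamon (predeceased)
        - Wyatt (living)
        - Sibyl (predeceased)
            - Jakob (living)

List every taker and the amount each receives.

Xiomara first takes $200,000, leaving a balance of $1,080,000. Xiomara then takes one-fifth of the balance ($216,000), for a total of $416,000. The remaining $864,000 passes to the descendants.
No child survives, so the initial division is made at the grandchildren's generation.
The descendants' portion ($864,000) is divided into 16 shares of $54,000: Pablo, Liesel, Qadir, Adaeze, Zane, Isolde, Soraya, Sione, Imani, Ursula, Phaedra, Ines, and Wyatt each take $54,000; Yseult's $54,000 share passes to Yseult's issue; Ulric's $54,000 share passes to Ulric's issue; Sibyl's $54,000 share passes to Sibyl's issue.
Yseult's share ($54,000) is divided into 2 shares of $27,000: Hamish and Leilani each take $27,000.
Ulric's share ($54,000) is divided into 2 shares of $27,000: Nkechi and Elio each take $27,000.
Sibyl's share ($54,000) passes entirely to Jakob.

Xiomara: $416,000; Pablo: $54,000; Liesel: $54,000; Qadir: $54,000; Adaeze: $54,000; Zane: $54,000; Isolde: $54,000; Soraya: $54,000; Hamish: $27,000; Leilani: $27,000; Sione: $54,000; Imani: $54,000; Ursula: $54,000; Phaedra: $54,000; Nkechi: $27,000; Elio: $27,000; Ines: $54,000; Wyatt: $54,000; Jakob: $54,000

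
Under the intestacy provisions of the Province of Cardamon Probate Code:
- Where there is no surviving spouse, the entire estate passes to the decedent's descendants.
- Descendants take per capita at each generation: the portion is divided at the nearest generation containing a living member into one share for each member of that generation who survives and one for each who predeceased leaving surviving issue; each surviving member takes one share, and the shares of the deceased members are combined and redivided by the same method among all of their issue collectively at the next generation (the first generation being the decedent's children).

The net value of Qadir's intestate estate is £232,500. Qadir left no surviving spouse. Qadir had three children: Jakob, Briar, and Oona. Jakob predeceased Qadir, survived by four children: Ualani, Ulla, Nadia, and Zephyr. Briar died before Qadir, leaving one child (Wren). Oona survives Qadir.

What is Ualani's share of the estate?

The entire £232,500 passes to the descendants.
That amount (£232,500) is divided at the children's generation into 3 shares of £77,500. Oona takes £77,500. The 2 shares of the deceased (Jakob and Briar) are combined into a pool of £155,000.
That pool (£155,000) is divided at the grandchildren's generation equally among Ualani, Ulla, Nadia, Zephyr, and Wren: £31,000 each.

Ualani receives £31,000.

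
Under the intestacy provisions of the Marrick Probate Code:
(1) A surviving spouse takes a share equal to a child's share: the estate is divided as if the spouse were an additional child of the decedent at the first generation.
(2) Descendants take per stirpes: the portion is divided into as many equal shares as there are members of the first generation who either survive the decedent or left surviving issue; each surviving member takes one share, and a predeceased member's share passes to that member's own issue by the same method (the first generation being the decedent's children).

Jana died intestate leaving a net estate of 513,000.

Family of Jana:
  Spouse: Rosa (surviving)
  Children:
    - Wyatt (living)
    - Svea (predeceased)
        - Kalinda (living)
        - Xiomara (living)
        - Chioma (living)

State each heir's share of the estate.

The spouse counts as an additional share at the children's level, so there are 3 primary shares of 171,000. Rosa takes one such share (171,000).
The children's combined portion (342,000) is divided into 2 shares of 171,000: Wyatt takes 171,000; Svea's 171,000 share passes to Svea's issue.
Svea's share (171,000) is divided into 3 shares of 57,000: Kalinda, Xiomara, and Chioma each take 57,000.

Rosa: 171,000; Wyatt: 171,000; Kalinda: 57,000; Xiomara: 57,000; Chioma: 57,000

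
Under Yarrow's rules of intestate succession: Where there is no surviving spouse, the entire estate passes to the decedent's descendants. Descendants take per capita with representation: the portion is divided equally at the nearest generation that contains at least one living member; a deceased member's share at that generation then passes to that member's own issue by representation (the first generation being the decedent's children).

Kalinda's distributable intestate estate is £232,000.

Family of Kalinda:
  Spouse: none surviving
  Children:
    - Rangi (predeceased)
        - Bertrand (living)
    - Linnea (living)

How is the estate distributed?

Bertrand: £116,000; Linnea: £116,000

The entire £232,000 passes to the descendants.
That amount (£232,000) is divided into 2 shares of £116,000: Linnea takes £116,000; Rangi's £116,000 share passes to Rangi's issue.
Rangi's share (£116,000) passes entirely to Bertrand.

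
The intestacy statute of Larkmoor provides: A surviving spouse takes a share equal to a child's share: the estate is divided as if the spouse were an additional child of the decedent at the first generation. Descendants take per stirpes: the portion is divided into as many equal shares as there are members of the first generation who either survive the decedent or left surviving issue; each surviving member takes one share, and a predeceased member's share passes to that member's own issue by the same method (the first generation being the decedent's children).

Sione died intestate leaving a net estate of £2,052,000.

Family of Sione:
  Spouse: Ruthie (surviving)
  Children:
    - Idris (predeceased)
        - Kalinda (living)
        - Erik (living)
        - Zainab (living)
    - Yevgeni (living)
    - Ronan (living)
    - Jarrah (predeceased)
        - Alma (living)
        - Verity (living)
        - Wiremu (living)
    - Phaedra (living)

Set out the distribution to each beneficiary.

Ruthie: £342,000; Kalinda: £114,000; Erik: £114,000; Zainab: £114,000; Yevgeni: £342,000; Ronan: £342,000; Alma: £114,000; Verity: £114,000; Wiremu: £114,000; Phaedra: £342,000

The spouse counts as an additional share at the children's level, so there are 6 primary shares of £342,000. Ruthie takes one such share (£342,000).
The children's combined portion (£1,710,000) is divided into 5 shares of £342,000: Yevgeni, Ronan, and Phaedra each take £342,000; Idris's £342,000 share passes to Idris's issue; Jarrah's £342,000 share passes to Jarrah's issue.
Idris's share (£342,000) is divided into 3 shares of £114,000: Kalinda, Erik, and Zainab each take £114,000.
Jarrah's share (£342,000) is divided into 3 shares of £114,000: Alma, Verity, and Wiremu each take £114,000.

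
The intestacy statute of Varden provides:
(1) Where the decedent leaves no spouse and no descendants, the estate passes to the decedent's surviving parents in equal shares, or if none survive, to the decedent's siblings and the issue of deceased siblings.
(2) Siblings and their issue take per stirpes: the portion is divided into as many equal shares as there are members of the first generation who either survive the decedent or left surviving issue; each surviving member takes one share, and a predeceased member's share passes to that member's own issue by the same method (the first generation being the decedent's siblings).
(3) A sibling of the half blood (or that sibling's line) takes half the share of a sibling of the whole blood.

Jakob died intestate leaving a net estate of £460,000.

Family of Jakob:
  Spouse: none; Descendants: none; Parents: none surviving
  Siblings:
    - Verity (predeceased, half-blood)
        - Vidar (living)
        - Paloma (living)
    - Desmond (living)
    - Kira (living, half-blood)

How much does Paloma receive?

Paloma receives £57,500.

The entire £460,000 passes to the siblings and their issue.
Counting each half-blood sibling's line as half a unit, there are 2 units in £460,000, so one unit is £230,000. Whole-blood lines (Desmond) take £230,000 each; half-blood lines (Verity and Kira) take £115,000 each.
Verity's share (£115,000) is divided into 2 shares of £57,500: Vidar and Paloma each take £57,500.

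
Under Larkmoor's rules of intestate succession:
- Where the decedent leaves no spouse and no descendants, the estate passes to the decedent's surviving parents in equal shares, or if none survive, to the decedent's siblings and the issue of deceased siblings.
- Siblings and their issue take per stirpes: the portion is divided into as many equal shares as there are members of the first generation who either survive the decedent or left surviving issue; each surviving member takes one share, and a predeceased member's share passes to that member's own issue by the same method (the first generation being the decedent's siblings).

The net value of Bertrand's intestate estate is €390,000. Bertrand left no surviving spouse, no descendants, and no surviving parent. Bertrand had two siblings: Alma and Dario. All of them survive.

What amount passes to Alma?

Alma receives €195,000.

The entire €390,000 passes to the siblings and their issue.
That amount (€390,000) is divided into 2 shares of €195,000: Alma and Dario each take €195,000.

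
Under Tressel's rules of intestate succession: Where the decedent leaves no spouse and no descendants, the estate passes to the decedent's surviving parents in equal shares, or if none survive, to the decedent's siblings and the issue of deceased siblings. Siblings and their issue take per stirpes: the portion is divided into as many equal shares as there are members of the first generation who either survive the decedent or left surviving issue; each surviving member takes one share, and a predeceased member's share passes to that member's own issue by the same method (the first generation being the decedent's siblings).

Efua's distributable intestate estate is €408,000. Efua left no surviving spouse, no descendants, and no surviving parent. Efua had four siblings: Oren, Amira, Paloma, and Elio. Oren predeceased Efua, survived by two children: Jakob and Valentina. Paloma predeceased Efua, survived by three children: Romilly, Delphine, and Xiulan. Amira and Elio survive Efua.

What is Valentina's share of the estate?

Valentina receives €51,000.

The entire €408,000 passes to the siblings and their issue.
That amount (€408,000) is divided into 4 shares of €102,000: Amira and Elio each take €102,000; Oren's €102,000 share passes to Oren's issue; Paloma's €102,000 share passes to Paloma's issue.
Oren's share (€102,000) is divided into 2 shares of €51,000: Jakob and Valentina each take €51,000.
Paloma's share (€102,000) is divided into 3 shares of €34,000: Romilly, Delphine, and Xiulan each take €34,000.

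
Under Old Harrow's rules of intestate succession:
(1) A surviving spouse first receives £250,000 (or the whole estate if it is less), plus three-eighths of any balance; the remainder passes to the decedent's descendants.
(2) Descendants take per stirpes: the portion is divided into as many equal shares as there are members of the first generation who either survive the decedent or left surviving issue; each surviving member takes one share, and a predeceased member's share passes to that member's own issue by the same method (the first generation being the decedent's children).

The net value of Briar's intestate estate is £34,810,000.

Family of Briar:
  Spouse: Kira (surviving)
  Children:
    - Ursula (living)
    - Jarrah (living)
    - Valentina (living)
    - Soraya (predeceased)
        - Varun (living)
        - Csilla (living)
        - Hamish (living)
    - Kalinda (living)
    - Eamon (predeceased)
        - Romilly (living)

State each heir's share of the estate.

Kira: £13,210,000; Ursula: £3,600,000; Jarrah: £3,600,000; Valentina: £3,600,000; Varun: £1,200,000; Csilla: £1,200,000; Hamish: £1,200,000; Kalinda: £3,600,000; Romilly: £3,600,000

Kira first takes £250,000, leaving a balance of £34,560,000. Kira then takes three-eighths of the balance (£12,960,000), for a total of £13,210,000. The remaining £21,600,000 passes to the descendants.
The descendants' portion (£21,600,000) is divided into 6 shares of £3,600,000: Ursula, Jarrah, Valentina, and Kalinda each take £3,600,000; Soraya's £3,600,000 share passes to Soraya's issue; Eamon's £3,600,000 share passes to Eamon's issue.
Soraya's share (£3,600,000) is divided into 3 shares of £1,200,000: Varun, Csilla, and Hamish each take £1,200,000.
Eamon's share (£3,600,000) passes entirely to Romilly.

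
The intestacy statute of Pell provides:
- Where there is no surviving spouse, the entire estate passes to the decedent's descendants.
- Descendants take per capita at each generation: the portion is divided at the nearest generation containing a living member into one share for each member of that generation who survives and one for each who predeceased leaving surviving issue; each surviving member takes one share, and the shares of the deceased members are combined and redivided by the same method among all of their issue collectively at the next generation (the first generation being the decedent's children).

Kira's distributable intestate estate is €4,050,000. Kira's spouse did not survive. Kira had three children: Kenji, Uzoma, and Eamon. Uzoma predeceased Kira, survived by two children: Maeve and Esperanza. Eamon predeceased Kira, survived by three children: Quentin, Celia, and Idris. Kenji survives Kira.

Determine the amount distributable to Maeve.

Maeve receives €540,000.

The entire €4,050,000 passes to the descendants.
That amount (€4,050,000) is divided at the children's generation into 3 shares of €1,350,000. Kenji takes €1,350,000. The 2 shares of the deceased (Uzoma and Eamon) are combined into a pool of €2,700,000.
That pool (€2,700,000) is divided at the grandchildren's generation equally among Maeve, Esperanza, Quentin, Celia, and Idris: €540,000 each.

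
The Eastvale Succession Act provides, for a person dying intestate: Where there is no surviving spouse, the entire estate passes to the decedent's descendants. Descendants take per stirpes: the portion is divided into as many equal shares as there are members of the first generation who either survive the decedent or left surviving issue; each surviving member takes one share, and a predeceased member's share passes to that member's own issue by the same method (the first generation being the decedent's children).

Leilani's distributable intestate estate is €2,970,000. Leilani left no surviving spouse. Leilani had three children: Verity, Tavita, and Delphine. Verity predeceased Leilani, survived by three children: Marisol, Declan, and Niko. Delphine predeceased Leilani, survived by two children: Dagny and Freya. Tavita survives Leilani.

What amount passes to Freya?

Freya receives €495,000.

The entire €2,970,000 passes to the descendants.
That amount (€2,970,000) is divided into 3 shares of €990,000: Tavita takes €990,000; Verity's €990,000 share passes to Verity's issue; Delphine's €990,000 share passes to Delphine's issue.
Verity's share (€990,000) is divided into 3 shares of €330,000: Marisol, Declan, and Niko each take €330,000.
Delphine's share (€990,000) is divided into 2 shares of €495,000: Dagny and Freya each take €495,000.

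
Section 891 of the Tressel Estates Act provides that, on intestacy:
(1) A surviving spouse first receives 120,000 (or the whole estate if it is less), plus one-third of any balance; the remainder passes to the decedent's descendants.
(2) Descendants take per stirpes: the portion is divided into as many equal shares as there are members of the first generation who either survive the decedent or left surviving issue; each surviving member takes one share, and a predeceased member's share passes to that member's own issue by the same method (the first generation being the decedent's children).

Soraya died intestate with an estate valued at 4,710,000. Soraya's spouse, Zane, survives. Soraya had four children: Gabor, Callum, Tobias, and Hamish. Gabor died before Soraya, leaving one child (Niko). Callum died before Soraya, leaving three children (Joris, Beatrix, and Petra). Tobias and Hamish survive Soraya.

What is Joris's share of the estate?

Zane first takes 120,000, leaving a balance of 4,590,000. Zane then takes one-third of the balance (1,530,000), for a total of 1,650,000. The remaining 3,060,000 passes to the descendants.
The descendants' portion (3,060,000) is divided into 4 shares of 765,000: Tobias and Hamish each take 765,000; Gabor's 765,000 share passes to Gabor's issue; Callum's 765,000 share passes to Callum's issue.
Gabor's share (765,000) passes entirely to Niko.
Callum's share (765,000) is divided into 3 shares of 255,000: Joris, Beatrix, and Petra each take 255,000.

Joris receives 255,000.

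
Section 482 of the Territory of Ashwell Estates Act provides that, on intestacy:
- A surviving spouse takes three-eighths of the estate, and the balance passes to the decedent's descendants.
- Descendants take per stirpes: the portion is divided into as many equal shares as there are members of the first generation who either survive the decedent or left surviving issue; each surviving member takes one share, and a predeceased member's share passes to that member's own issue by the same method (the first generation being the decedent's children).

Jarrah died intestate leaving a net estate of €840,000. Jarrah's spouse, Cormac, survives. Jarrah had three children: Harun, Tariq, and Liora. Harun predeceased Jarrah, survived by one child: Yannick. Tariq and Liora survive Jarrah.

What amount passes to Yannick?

Cormac takes three-eighths of €840,000 = €315,000. The remaining €525,000 passes to the descendants.
The descendants' portion (€525,000) is divided into 3 shares of €175,000: Tariq and Liora each take €175,000; Harun's €175,000 share passes to Harun's issue.
Harun's share (€175,000) passes entirely to Yannick.

Yannick receives €175,000.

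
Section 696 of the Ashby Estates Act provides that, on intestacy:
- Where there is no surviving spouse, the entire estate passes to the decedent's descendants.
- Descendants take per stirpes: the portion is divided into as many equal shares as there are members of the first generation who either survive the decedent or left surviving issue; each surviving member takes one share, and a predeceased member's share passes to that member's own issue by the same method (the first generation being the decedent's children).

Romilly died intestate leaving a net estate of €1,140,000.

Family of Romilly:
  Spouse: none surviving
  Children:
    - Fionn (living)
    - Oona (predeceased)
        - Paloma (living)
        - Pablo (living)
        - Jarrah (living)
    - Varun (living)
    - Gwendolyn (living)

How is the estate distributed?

The entire €1,140,000 passes to the descendants.
That amount (€1,140,000) is divided into 4 shares of €285,000: Fionn, Varun, and Gwendolyn each take €285,000; Oona's €285,000 share passes to Oona's issue.
Oona's share (€285,000) is divided into 3 shares of €95,000: Paloma, Pablo, and Jarrah each take €95,000.

Fionn: €285,000; Paloma: €95,000; Pablo: €95,000; Jarrah: €95,000; Varun: €285,000; Gwendolyn: €285,000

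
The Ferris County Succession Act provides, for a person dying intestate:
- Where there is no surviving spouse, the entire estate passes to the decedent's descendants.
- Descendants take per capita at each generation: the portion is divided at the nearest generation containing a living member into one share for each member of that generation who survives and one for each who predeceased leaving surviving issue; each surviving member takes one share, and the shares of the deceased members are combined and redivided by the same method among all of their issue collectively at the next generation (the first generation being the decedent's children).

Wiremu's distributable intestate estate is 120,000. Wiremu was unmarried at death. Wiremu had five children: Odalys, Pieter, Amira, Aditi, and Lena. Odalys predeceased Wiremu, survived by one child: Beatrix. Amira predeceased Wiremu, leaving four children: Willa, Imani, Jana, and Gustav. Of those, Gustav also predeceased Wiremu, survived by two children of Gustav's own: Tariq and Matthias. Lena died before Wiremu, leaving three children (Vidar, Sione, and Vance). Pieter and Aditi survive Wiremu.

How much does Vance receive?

Vance receives 9,000.

The entire 120,000 passes to the descendants.
That amount (120,000) is divided at the children's generation into 5 shares of 24,000. Pieter and Aditi each take 24,000. The 3 shares of the deceased (Odalys, Amira, and Lena) are combined into a pool of 72,000.
That pool (72,000) is divided at the grandchildren's generation into 8 shares of 9,000. Beatrix, Willa, Imani, Jana, Vidar, Sione, and Vance each take 9,000. The remaining share for the deceased Gustav (9,000) is carried to the next generation.
That pool (9,000) is divided at the great-grandchildren's generation equally among Tariq and Matthias: 4,500 each.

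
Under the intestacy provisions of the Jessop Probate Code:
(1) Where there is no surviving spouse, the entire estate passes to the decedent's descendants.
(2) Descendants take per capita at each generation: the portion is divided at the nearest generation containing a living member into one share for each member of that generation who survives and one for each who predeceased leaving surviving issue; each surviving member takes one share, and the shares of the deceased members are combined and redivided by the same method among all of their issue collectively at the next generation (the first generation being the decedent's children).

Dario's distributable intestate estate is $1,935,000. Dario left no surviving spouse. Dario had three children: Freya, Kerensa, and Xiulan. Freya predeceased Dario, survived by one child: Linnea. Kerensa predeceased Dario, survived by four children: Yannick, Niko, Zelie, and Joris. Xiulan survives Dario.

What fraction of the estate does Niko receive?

The entire $1,935,000 passes to the descendants.
That amount ($1,935,000) is divided at the children's generation into 3 shares of $645,000. Xiulan takes $645,000. The 2 shares of the deceased (Freya and Kerensa) are combined into a pool of $1,290,000.
That pool ($1,290,000) is divided at the grandchildren's generation equally among Linnea, Yannick, Niko, Zelie, and Joris: $258,000 each.

Niko receives 2/15 of the estate.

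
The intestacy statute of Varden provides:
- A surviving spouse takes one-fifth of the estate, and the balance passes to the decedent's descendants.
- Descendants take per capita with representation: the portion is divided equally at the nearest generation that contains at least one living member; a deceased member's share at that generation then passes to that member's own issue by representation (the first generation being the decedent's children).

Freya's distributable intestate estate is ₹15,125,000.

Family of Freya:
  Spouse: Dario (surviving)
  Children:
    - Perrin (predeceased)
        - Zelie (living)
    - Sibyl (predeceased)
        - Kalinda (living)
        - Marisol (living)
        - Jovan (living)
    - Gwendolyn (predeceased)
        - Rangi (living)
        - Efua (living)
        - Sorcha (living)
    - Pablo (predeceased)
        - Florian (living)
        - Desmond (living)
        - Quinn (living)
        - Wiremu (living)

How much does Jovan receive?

Dario takes one-fifth of ₹15,125,000 = ₹3,025,000. The remaining ₹12,100,000 passes to the descendants.
No child survives, so the initial division is made at the grandchildren's generation.
The descendants' portion (₹12,100,000) is divided into 11 shares of ₹1,100,000: Zelie, Kalinda, Marisol, Jovan, Rangi, Efua, Sorcha, Florian, Desmond, Quinn, and Wiremu each take ₹1,100,000.

Jovan receives ₹1,100,000.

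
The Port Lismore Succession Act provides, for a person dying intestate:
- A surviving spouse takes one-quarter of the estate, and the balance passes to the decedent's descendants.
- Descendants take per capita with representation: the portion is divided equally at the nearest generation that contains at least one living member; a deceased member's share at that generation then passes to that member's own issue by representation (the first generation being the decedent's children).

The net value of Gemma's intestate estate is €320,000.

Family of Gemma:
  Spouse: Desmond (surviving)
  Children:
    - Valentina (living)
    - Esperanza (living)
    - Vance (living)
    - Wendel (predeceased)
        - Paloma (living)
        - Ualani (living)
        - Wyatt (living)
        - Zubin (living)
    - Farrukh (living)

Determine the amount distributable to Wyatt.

Wyatt receives €12,000.

Desmond takes one-quarter of €320,000 = €80,000. The remaining €240,000 passes to the descendants.
The descendants' portion (€240,000) is divided into 5 shares of €48,000: Valentina, Esperanza, Vance, and Farrukh each take €48,000; Wendel's €48,000 share passes to Wendel's issue.
Wendel's share (€48,000) is divided into 4 shares of €12,000: Paloma, Ualani, Wyatt, and Zubin each take €12,000.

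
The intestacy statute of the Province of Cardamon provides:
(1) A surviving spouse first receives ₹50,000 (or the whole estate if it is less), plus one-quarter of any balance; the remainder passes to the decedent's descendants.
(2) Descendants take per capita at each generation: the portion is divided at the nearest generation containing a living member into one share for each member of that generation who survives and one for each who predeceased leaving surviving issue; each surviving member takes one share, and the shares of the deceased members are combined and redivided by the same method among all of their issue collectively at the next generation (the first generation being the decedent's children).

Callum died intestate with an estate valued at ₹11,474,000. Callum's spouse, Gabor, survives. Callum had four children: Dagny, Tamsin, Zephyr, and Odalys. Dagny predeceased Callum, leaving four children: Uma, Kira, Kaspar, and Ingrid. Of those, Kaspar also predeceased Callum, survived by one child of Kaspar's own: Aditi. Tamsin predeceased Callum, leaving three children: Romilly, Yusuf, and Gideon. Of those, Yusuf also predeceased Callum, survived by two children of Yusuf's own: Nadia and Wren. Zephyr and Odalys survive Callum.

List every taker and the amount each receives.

Gabor first takes ₹50,000, leaving a balance of ₹11,424,000. Gabor then takes one-quarter of the balance (₹2,856,000), for a total of ₹2,906,000. The remaining ₹8,568,000 passes to the descendants.
The descendants' portion (₹8,568,000) is divided at the children's generation into 4 shares of ₹2,142,000. Zephyr and Odalys each take ₹2,142,000. The 2 shares of the deceased (Dagny and Tamsin) are combined into a pool of ₹4,284,000.
That pool (₹4,284,000) is divided at the grandchildren's generation into 7 shares of ₹612,000. Uma, Kira, Ingrid, Romilly, and Gideon each take ₹612,000. The 2 shares of the deceased (Kaspar and Yusuf) are combined into a pool of ₹1,224,000.
That pool (₹1,224,000) is divided at the great-grandchildren's generation equally among Aditi, Nadia, and Wren: ₹408,000 each.

Gabor: ₹2,906,000; Uma: ₹612,000; Kira: ₹612,000; Aditi: ₹408,000; Ingrid: ₹612,000; Romilly: ₹612,000; Nadia: ₹408,000; Wren: ₹408,000; Gideon: ₹612,000; Zephyr: ₹2,142,000; Odalys: ₹2,142,000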